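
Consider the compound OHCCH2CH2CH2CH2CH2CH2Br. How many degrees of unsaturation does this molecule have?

Atom tally by fragment:
  OHCCH2 → C:2 H:3 O:1
  CH2 → C:1 H:2
  CH2 → C:1 H:2
  CH2 → C:1 H:2
  CH2 → C:1 H:2
  CH2Br → C:1 H:2 Br:1
Element totals:
  C: 7
  H: 13
  Br: 1
  O: 1
Molecular formula: C7H13BrO.
DoU = (2C + 2 + N − H − X) / 2 = (2·7 + 2 + 0 − 13 − 1) / 2 = 1.

1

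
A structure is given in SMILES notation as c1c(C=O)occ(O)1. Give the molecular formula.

Atom tally by fragment:
  furan ring core → C:4 H:4 O:1
  (− 2 ring H displaced by substituents)
  + CHO → C:1 H:1 O:1
  + OH → O:1 H:1
Element totals:
  C: 5
  H: 4
  O: 3

C5H4O3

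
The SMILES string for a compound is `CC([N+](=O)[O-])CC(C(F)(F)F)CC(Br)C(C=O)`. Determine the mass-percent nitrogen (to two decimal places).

Atom tally by fragment:
  CH3 → C:1 H:3
  CH(NO2) → C:1 H:1 N:1 O:2
  CH2 → C:1 H:2
  CH(CF3) → C:2 H:1 F:3
  CH2 → C:1 H:2
  CH(Br) → C:1 H:1 Br:1
  CH2CHO → C:2 H:3 O:1
Element totals:
  C: 9
  H: 13
  Br: 1
  F: 3
  N: 1
  O: 3
Molecular formula: C9H13BrF3NO3.
Molar mass = 320.105 g/mol.
Mass from N: 1 × 14.007 = 14.007 g/mol.
%N = 14.007 / 320.105 × 100 = 4.38%.

4.38%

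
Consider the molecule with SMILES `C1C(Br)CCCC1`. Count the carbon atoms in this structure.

6

Atom tally by fragment:
  cyclohexane ring core → C:6 H:12
  (− 1 ring H displaced by substituents)
  + Br → Br:1
Element totals:
  C: 6
  H: 11
  Br: 1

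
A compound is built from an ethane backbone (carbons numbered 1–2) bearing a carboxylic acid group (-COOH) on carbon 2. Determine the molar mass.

Atom tally by fragment:
  CH3 → C:1 H:3
  CH2COOH → C:2 H:3 O:2
Element totals:
  C: 3
  H: 6
  O: 2
Molecular formula: C3H6O2.
  M = 3(12.011) + 6(1.008) + 2(15.999)
    = 36.033 + 6.048 + 31.998 = 74.079

74.08 g/mol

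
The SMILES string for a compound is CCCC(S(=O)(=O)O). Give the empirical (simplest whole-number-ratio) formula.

C4H10O3S

Atom tally by fragment:
  CH3 → C:1 H:3
  CH2 → C:1 H:2
  CH2 → C:1 H:2
  CH2SO3H → C:1 H:3 S:1 O:3
Element totals:
  C: 4
  H: 10
  O: 3
  S: 1
Molecular formula: C4H10O3S.
gcd of subscripts (4, 10, 3, 1) = 1, so the empirical formula equals the molecular formula.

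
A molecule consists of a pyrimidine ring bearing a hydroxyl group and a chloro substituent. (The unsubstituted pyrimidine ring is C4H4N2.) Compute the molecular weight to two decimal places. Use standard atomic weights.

130.53 g/mol

Atom tally by fragment:
  pyrimidine ring core → C:4 H:4 N:2
  (− 2 ring H displaced by substituents)
  + OH → O:1 H:1
  + Cl → Cl:1
Element totals:
  C: 4
  H: 3
  Cl: 1
  N: 2
  O: 1
Molecular formula: C4H3ClN2O.
  M = 4(12.011) + 3(1.008) + 35.45 + 2(14.007) + 15.999
    = 48.044 + 3.024 + 35.450 + 28.014 + 15.999 = 130.531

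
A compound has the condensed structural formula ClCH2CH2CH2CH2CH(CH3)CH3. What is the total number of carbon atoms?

Element totals:
  C: 7
  H: 15
  Cl: 1

7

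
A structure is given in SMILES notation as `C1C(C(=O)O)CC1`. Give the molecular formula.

Atom tally by fragment:
  cyclobutane ring core → C:4 H:8
  (− 1 ring H displaced by substituents)
  + COOH → C:1 H:1 O:2
Element totals:
  C: 5
  H: 8
  O: 2

C5H8O2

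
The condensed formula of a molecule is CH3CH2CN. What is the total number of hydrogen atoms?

Element totals:
  C: 3
  H: 5
  N: 1

5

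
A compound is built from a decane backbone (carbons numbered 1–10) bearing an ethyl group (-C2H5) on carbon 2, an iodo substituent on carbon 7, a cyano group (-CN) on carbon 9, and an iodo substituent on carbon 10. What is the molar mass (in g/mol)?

Atom tally by fragment:
  CH3 → C:1 H:3
  CH(C2H5) → C:3 H:6
  CH2 → C:1 H:2
  CH2 → C:1 H:2
  CH2 → C:1 H:2
  CH2 → C:1 H:2
  CH(I) → C:1 H:1 I:1
  CH2 → C:1 H:2
  CH(CN) → C:2 H:1 N:1
  CH2I → C:1 H:2 I:1
Element totals:
  C: 13
  H: 23
  I: 2
  N: 1
Molecular formula: C13H23I2N.
  M = 13(12.011) + 23(1.008) + 2(126.904) + 14.007
    = 156.143 + 23.184 + 253.808 + 14.007 = 447.142

447.14 g/mol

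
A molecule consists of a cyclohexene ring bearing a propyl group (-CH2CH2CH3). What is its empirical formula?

Atom tally by fragment:
  cyclohexene ring core → C:6 H:10
  (− 1 ring H displaced by substituents)
  + CH2CH2CH3 → C:3 H:7
Element totals:
  C: 9
  H: 16
Molecular formula: C9H16.
gcd of subscripts (9, 16) = 1, so the empirical formula equals the molecular formula.

C9H16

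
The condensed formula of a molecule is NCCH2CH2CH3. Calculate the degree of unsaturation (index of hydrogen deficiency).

Element totals:
  C: 4
  H: 7
  N: 1
Molecular formula: C4H7N.
DoU = (2C + 2 + N − H − X) / 2 = (2·4 + 2 + 1 − 7 − 0) / 2 = 2.

2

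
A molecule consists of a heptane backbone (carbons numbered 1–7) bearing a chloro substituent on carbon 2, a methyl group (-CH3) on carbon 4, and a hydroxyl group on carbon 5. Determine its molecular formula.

Atom tally by fragment:
  CH3 → C:1 H:3
  CH(Cl) → C:1 H:1 Cl:1
  CH2 → C:1 H:2
  CH(CH3) → C:2 H:4
  CH(OH) → C:1 H:2 O:1
  CH2 → C:1 H:2
  CH3 → C:1 H:3
Element totals:
  C: 8
  H: 17
  Cl: 1
  O: 1

C8H17ClO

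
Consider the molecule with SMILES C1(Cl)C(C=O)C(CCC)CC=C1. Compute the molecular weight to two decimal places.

186.68 g/mol

Atom tally by fragment:
  cyclohexene ring core → C:6 H:10
  (− 3 ring H displaced by substituents)
  + Cl → Cl:1
  + CHO → C:1 H:1 O:1
  + CH2CH2CH3 → C:3 H:7
Element totals:
  C: 10
  H: 15
  Cl: 1
  O: 1
Molecular formula: C10H15ClO.
  M = 10(12.011) + 15(1.008) + 35.45 + 15.999
    = 120.110 + 15.120 + 35.450 + 15.999 = 186.679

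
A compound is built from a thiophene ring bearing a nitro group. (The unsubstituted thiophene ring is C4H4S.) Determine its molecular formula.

Atom tally by fragment:
  thiophene ring core → C:4 H:4 S:1
  (− 1 ring H displaced by substituents)
  + NO2 → N:1 O:2
Element totals:
  C: 4
  H: 3
  N: 1
  O: 2
  S: 1

C4H3NO2S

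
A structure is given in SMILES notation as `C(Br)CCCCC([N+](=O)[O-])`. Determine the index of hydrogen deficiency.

1

Atom tally by fragment:
  BrCH2 → C:1 H:2 Br:1
  CH2 → C:1 H:2
  CH2 → C:1 H:2
  CH2 → C:1 H:2
  CH2 → C:1 H:2
  CH2NO2 → C:1 H:2 N:1 O:2
Element totals:
  C: 6
  H: 12
  Br: 1
  N: 1
  O: 2
Molecular formula: C6H12BrNO2.
DoU = (2C + 2 + N − H − X) / 2 = (2·6 + 2 + 1 − 12 − 1) / 2 = 1.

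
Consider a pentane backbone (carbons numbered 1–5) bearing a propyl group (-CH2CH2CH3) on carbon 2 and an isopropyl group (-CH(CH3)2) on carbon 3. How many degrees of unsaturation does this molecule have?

0

Atom tally by fragment:
  CH3 → C:1 H:3
  CH(CH2CH2CH3) → C:4 H:8
  CH(CH(CH3)2) → C:4 H:8
  CH2 → C:1 H:2
  CH3 → C:1 H:3
Element totals:
  C: 11
  H: 24
Molecular formula: C11H24.
DoU = (2C + 2 + N − H − X) / 2 = (2·11 + 2 + 0 − 24 − 0) / 2 = 0.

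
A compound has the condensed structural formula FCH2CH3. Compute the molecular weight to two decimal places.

48.06 g/mol

Atom tally by fragment:
  FCH2 → C:1 H:2 F:1
  CH3 → C:1 H:3
Element totals:
  C: 2
  H: 5
  F: 1
Molecular formula: C2H5F.
  M = 2(12.011) + 5(1.008) + 18.998
    = 24.022 + 5.040 + 18.998 = 48.060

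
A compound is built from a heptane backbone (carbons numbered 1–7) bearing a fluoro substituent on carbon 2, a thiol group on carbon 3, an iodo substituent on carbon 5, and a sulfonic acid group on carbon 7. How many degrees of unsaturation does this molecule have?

Atom tally by fragment:
  CH3 → C:1 H:3
  CH(F) → C:1 H:1 F:1
  CH(SH) → C:1 H:2 S:1
  CH2 → C:1 H:2
  CH(I) → C:1 H:1 I:1
  CH2 → C:1 H:2
  CH2SO3H → C:1 H:3 S:1 O:3
Element totals:
  C: 7
  H: 14
  F: 1
  I: 1
  O: 3
  S: 2
Molecular formula: C7H14FIO3S2.
DoU = (2C + 2 + N − H − X) / 2 = (2·7 + 2 + 0 − 14 − 2) / 2 = 0.

0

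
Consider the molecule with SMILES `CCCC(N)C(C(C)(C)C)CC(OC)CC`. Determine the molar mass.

Atom tally by fragment:
  CH3 → C:1 H:3
  CH2 → C:1 H:2
  CH2 → C:1 H:2
  CH(NH2) → C:1 H:3 N:1
  CH(C(CH3)3) → C:5 H:10
  CH2 → C:1 H:2
  CH(OCH3) → C:2 H:4 O:1
  CH2 → C:1 H:2
  CH3 → C:1 H:3
Element totals:
  C: 14
  H: 31
  N: 1
  O: 1
Molecular formula: C14H31NO.
  M = 14(12.011) + 31(1.008) + 14.007 + 15.999
    = 168.154 + 31.248 + 14.007 + 15.999 = 229.408

229.41 g/mol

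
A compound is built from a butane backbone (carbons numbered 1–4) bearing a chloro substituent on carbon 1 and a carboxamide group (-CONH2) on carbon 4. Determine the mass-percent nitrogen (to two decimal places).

Atom tally by fragment:
  ClCH2 → C:1 H:2 Cl:1
  CH2 → C:1 H:2
  CH2 → C:1 H:2
  CH2CONH2 → C:2 H:4 O:1 N:1
Element totals:
  C: 5
  H: 10
  Cl: 1
  N: 1
  O: 1
Molecular formula: C5H10ClNO.
Molar mass = 135.591 g/mol.
Mass from N: 1 × 14.007 = 14.007 g/mol.
%N = 14.007 / 135.591 × 100 = 10.33%.

10.33%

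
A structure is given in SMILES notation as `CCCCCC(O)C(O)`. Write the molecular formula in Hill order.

Atom tally by fragment:
  CH3 → C:1 H:3
  CH2 → C:1 H:2
  CH2 → C:1 H:2
  CH2 → C:1 H:2
  CH2 → C:1 H:2
  CH(OH) → C:1 H:2 O:1
  CH2OH → C:1 H:3 O:1
Element totals:
  C: 7
  H: 16
  O: 2

C7H16O2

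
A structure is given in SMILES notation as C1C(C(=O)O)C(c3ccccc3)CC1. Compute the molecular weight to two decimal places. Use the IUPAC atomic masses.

190.24 g/mol

Atom tally by fragment:
  cyclopentane ring core → C:5 H:10
  (− 2 ring H displaced by substituents)
  + COOH → C:1 H:1 O:2
  + C6H5 → C:6 H:5
Element totals:
  C: 12
  H: 14
  O: 2
Molecular formula: C12H14O2.
  M = 12(12.011) + 14(1.008) + 2(15.999)
    = 144.132 + 14.112 + 31.998 = 190.242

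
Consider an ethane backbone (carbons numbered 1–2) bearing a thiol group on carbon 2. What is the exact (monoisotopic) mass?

Atom tally by fragment:
  CH3 → C:1 H:3
  CH2SH → C:1 H:3 S:1
Element totals:
  C: 2
  H: 6
  S: 1
Molecular formula: C2H6S.
  M = 2(12.0) + 6(1.007825) + 31.972071
    = 24.000000 + 6.046950 + 31.972071 = 62.019021

62.0190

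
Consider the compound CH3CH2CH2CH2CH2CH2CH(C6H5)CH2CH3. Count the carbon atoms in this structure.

Atom tally by fragment:
  CH3 → C:1 H:3
  CH2 → C:1 H:2
  CH2 → C:1 H:2
  CH2 → C:1 H:2
  CH2 → C:1 H:2
  CH2 → C:1 H:2
  CH(C6H5) → C:7 H:6
  CH2 → C:1 H:2
  CH3 → C:1 H:3
Element totals:
  C: 15
  H: 24

15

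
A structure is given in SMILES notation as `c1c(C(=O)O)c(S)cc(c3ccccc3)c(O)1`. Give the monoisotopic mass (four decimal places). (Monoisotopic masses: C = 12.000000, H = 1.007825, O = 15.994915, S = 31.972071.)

246.0351

Atom tally by fragment:
  benzene ring core → C:6 H:6
  (− 4 ring H displaced by substituents)
  + COOH → C:1 H:1 O:2
  + SH → S:1 H:1
  + C6H5 → C:6 H:5
  + OH → O:1 H:1
Element totals:
  C: 13
  H: 10
  O: 3
  S: 1
Molecular formula: C13H10O3S.
  M = 13(12.0) + 10(1.007825) + 3(15.994915) + 31.972071
    = 156.000000 + 10.078250 + 47.984745 + 31.972071 = 246.035066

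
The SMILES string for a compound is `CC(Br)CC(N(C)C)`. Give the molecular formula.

Atom tally by fragment:
  CH3 → C:1 H:3
  CH(Br) → C:1 H:1 Br:1
  CH2 → C:1 H:2
  CH2N(CH3)2 → C:3 H:8 N:1
Element totals:
  C: 6
  H: 14
  Br: 1
  N: 1

C6H14BrN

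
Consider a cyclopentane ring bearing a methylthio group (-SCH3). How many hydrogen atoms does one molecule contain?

12

Atom tally by fragment:
  cyclopentane ring core → C:5 H:10
  (− 1 ring H displaced by substituents)
  + SCH3 → C:1 H:3 S:1
Element totals:
  C: 6
  H: 12
  S: 1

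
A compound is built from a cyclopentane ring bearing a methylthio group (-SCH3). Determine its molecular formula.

C6H12S

Atom tally by fragment:
  cyclopentane ring core → C:5 H:10
  (− 1 ring H displaced by substituents)
  + SCH3 → C:1 H:3 S:1
Element totals:
  C: 6
  H: 12
  S: 1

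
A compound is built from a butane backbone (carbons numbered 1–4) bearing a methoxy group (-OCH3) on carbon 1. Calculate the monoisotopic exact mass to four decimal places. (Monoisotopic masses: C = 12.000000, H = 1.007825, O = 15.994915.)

88.0888

Atom tally by fragment:
  CH3OCH2 → C:2 H:5 O:1
  CH2 → C:1 H:2
  CH2 → C:1 H:2
  CH3 → C:1 H:3
Element totals:
  C: 5
  H: 12
  O: 1
Molecular formula: C5H12O.
  M = 5(12.0) + 12(1.007825) + 15.994915
    = 60.000000 + 12.093900 + 15.994915 = 88.088815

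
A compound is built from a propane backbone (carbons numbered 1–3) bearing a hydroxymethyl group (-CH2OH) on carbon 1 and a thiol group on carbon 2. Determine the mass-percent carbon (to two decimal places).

Atom tally by fragment:
  HOCH2CH2 → C:2 H:5 O:1
  CH(SH) → C:1 H:2 S:1
  CH3 → C:1 H:3
Element totals:
  C: 4
  H: 10
  O: 1
  S: 1
Molecular formula: C4H10OS.
Molar mass = 106.183 g/mol.
Mass from C: 4 × 12.011 = 48.044 g/mol.
%C = 48.044 / 106.183 × 100 = 45.25%.

45.25%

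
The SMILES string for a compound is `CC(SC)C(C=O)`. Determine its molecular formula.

Atom tally by fragment:
  CH3 → C:1 H:3
  CH(SCH3) → C:2 H:4 S:1
  CH2CHO → C:2 H:3 O:1
Element totals:
  C: 5
  H: 10
  O: 1
  S: 1

C5H10OS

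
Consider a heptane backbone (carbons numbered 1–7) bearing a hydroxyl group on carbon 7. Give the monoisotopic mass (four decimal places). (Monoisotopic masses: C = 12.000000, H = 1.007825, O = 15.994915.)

Atom tally by fragment:
  CH3 → C:1 H:3
  CH2 → C:1 H:2
  CH2 → C:1 H:2
  CH2 → C:1 H:2
  CH2 → C:1 H:2
  CH2 → C:1 H:2
  CH2OH → C:1 H:3 O:1
Element totals:
  C: 7
  H: 16
  O: 1
Molecular formula: C7H16O.
  M = 7(12.0) + 16(1.007825) + 15.994915
    = 84.000000 + 16.125200 + 15.994915 = 116.120115

116.1201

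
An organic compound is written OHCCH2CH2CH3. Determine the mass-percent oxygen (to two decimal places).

22.19%

Atom tally by fragment:
  OHCCH2 → C:2 H:3 O:1
  CH2 → C:1 H:2
  CH3 → C:1 H:3
Element totals:
  C: 4
  H: 8
  O: 1
Molecular formula: C4H8O.
Molar mass = 72.107 g/mol.
Mass from O: 1 × 15.999 = 15.999 g/mol.
%O = 15.999 / 72.107 × 100 = 22.19%.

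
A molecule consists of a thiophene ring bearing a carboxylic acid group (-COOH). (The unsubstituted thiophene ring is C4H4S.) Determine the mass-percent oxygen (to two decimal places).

24.97%

Atom tally by fragment:
  thiophene ring core → C:4 H:4 S:1
  (− 1 ring H displaced by substituents)
  + COOH → C:1 H:1 O:2
Element totals:
  C: 5
  H: 4
  O: 2
  S: 1
Molecular formula: C5H4O2S.
Molar mass = 128.145 g/mol.
Mass from O: 2 × 15.999 = 31.998 g/mol.
%O = 31.998 / 128.145 × 100 = 24.97%.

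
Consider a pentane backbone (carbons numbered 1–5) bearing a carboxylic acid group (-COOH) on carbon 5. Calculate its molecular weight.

116.16 g/mol

Atom tally by fragment:
  CH3 → C:1 H:3
  CH2 → C:1 H:2
  CH2 → C:1 H:2
  CH2 → C:1 H:2
  CH2COOH → C:2 H:3 O:2
Element totals:
  C: 6
  H: 12
  O: 2
Molecular formula: C6H12O2.
  M = 6(12.011) + 12(1.008) + 2(15.999)
    = 72.066 + 12.096 + 31.998 = 116.160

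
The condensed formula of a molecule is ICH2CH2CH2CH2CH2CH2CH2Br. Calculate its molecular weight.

Atom tally by fragment:
  ICH2 → C:1 H:2 I:1
  CH2 → C:1 H:2
  CH2 → C:1 H:2
  CH2 → C:1 H:2
  CH2 → C:1 H:2
  CH2 → C:1 H:2
  CH2Br → C:1 H:2 Br:1
Element totals:
  C: 7
  H: 14
  Br: 1
  I: 1
Molecular formula: C7H14BrI.
  M = 7(12.011) + 14(1.008) + 79.904 + 126.904
    = 84.077 + 14.112 + 79.904 + 126.904 = 304.997

305.00 g/mol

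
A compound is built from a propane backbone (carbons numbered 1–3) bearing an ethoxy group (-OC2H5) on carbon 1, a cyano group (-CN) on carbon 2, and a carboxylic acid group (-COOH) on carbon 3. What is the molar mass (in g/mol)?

Atom tally by fragment:
  C2H5OCH2 → C:3 H:7 O:1
  CH(CN) → C:2 H:1 N:1
  CH2COOH → C:2 H:3 O:2
Element totals:
  C: 7
  H: 11
  N: 1
  O: 3
Molecular formula: C7H11NO3.
  M = 7(12.011) + 11(1.008) + 14.007 + 3(15.999)
    = 84.077 + 11.088 + 14.007 + 47.997 = 157.169

157.17 g/mol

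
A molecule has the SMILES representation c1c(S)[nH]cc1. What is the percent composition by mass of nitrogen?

14.13%

Atom tally by fragment:
  pyrrole ring core → C:4 H:5 N:1
  (− 1 ring H displaced by substituents)
  + SH → S:1 H:1
Element totals:
  C: 4
  H: 5
  N: 1
  S: 1
Molecular formula: C4H5NS.
Molar mass = 99.151 g/mol.
Mass from N: 1 × 14.007 = 14.007 g/mol.
%N = 14.007 / 99.151 × 100 = 14.13%.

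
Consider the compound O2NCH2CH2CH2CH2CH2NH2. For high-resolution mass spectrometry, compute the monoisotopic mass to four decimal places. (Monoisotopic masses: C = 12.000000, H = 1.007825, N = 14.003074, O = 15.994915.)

132.0899

Element totals:
  C: 5
  H: 12
  N: 2
  O: 2
Molecular formula: C5H12N2O2.
  M = 5(12.0) + 12(1.007825) + 2(14.003074) + 2(15.994915)
    = 60.000000 + 12.093900 + 28.006148 + 31.989830 = 132.089878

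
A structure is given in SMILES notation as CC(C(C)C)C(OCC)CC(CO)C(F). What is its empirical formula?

Atom tally by fragment:
  CH3 → C:1 H:3
  CH(CH(CH3)2) → C:4 H:8
  CH(OC2H5) → C:3 H:6 O:1
  CH2 → C:1 H:2
  CH(CH2OH) → C:2 H:4 O:1
  CH2F → C:1 H:2 F:1
Element totals:
  C: 12
  H: 25
  F: 1
  O: 2
Molecular formula: C12H25FO2.
gcd of subscripts (12, 1, 25, 2) = 1, so the empirical formula equals the molecular formula.

C12H25FO2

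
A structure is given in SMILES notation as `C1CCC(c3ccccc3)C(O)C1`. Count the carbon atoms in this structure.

Atom tally by fragment:
  cyclohexane ring core → C:6 H:12
  (− 2 ring H displaced by substituents)
  + C6H5 → C:6 H:5
  + OH → O:1 H:1
Element totals:
  C: 12
  H: 16
  O: 1

12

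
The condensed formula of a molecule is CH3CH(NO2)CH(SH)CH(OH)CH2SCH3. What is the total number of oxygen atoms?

3

Atom tally by fragment:
  CH3 → C:1 H:3
  CH(NO2) → C:1 H:1 N:1 O:2
  CH(SH) → C:1 H:2 S:1
  CH(OH) → C:1 H:2 O:1
  CH2SCH3 → C:2 H:5 S:1
Element totals:
  C: 6
  H: 13
  N: 1
  O: 3
  S: 2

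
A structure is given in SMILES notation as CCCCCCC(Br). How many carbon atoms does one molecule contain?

Atom tally by fragment:
  CH3 → C:1 H:3
  CH2 → C:1 H:2
  CH2 → C:1 H:2
  CH2 → C:1 H:2
  CH2 → C:1 H:2
  CH2 → C:1 H:2
  CH2Br → C:1 H:2 Br:1
Element totals:
  C: 7
  H: 15
  Br: 1

7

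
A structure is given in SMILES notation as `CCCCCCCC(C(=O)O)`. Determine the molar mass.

Atom tally by fragment:
  CH3 → C:1 H:3
  CH2 → C:1 H:2
  CH2 → C:1 H:2
  CH2 → C:1 H:2
  CH2 → C:1 H:2
  CH2 → C:1 H:2
  CH2 → C:1 H:2
  CH2COOH → C:2 H:3 O:2
Element totals:
  C: 9
  H: 18
  O: 2
Molecular formula: C9H18O2.
  M = 9(12.011) + 18(1.008) + 2(15.999)
    = 108.099 + 18.144 + 31.998 = 158.241

158.24 g/mol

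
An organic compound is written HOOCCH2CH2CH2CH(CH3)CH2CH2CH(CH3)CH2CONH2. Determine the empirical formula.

C12H23NO3

Atom tally by fragment:
  HOOCCH2 → C:2 H:3 O:2
  CH2 → C:1 H:2
  CH2 → C:1 H:2
  CH(CH3) → C:2 H:4
  CH2 → C:1 H:2
  CH2 → C:1 H:2
  CH(CH3) → C:2 H:4
  CH2CONH2 → C:2 H:4 O:1 N:1
Element totals:
  C: 12
  H: 23
  N: 1
  O: 3
Molecular formula: C12H23NO3.
gcd of subscripts (12, 23, 1, 3) = 1, so the empirical formula equals the molecular formula.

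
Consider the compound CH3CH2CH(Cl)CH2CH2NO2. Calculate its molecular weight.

151.59 g/mol

Element totals:
  C: 5
  H: 10
  Cl: 1
  N: 1
  O: 2
Molecular formula: C5H10ClNO2.
  M = 5(12.011) + 10(1.008) + 35.45 + 14.007 + 2(15.999)
    = 60.055 + 10.080 + 35.450 + 14.007 + 31.998 = 151.590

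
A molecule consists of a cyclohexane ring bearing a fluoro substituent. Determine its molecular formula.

Atom tally by fragment:
  cyclohexane ring core → C:6 H:12
  (− 1 ring H displaced by substituents)
  + F → F:1
Element totals:
  C: 6
  H: 11
  F: 1

C6H11F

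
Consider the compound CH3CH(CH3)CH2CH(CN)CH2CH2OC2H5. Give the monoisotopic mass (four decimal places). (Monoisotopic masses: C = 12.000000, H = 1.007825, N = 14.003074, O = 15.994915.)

169.1467

Element totals:
  C: 10
  H: 19
  N: 1
  O: 1
Molecular formula: C10H19NO.
  M = 10(12.0) + 19(1.007825) + 14.003074 + 15.994915
    = 120.000000 + 19.148675 + 14.003074 + 15.994915 = 169.146664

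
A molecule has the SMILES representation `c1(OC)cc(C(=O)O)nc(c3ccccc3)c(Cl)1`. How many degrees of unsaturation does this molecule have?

9

Atom tally by fragment:
  pyridine ring core → C:5 H:5 N:1
  (− 4 ring H displaced by substituents)
  + OCH3 → C:1 H:3 O:1
  + COOH → C:1 H:1 O:2
  + C6H5 → C:6 H:5
  + Cl → Cl:1
Element totals:
  C: 13
  H: 10
  Cl: 1
  N: 1
  O: 3
Molecular formula: C13H10ClNO3.
DoU = (2C + 2 + N − H − X) / 2 = (2·13 + 2 + 1 − 10 − 1) / 2 = 9.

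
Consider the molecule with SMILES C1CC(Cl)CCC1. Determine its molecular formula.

Atom tally by fragment:
  cyclohexane ring core → C:6 H:12
  (− 1 ring H displaced by substituents)
  + Cl → Cl:1
Element totals:
  C: 6
  H: 11
  Cl: 1

C6H11Cl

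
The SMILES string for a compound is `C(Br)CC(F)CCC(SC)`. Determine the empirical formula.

Atom tally by fragment:
  BrCH2 → C:1 H:2 Br:1
  CH2 → C:1 H:2
  CH(F) → C:1 H:1 F:1
  CH2 → C:1 H:2
  CH2 → C:1 H:2
  CH2SCH3 → C:2 H:5 S:1
Element totals:
  C: 7
  H: 14
  Br: 1
  F: 1
  S: 1
Molecular formula: C7H14BrFS.
gcd of subscripts (1, 7, 1, 14, 1) = 1, so the empirical formula equals the molecular formula.

C7H14BrFS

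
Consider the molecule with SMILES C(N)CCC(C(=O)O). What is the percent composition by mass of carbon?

Atom tally by fragment:
  H2NCH2 → C:1 H:4 N:1
  CH2 → C:1 H:2
  CH2 → C:1 H:2
  CH2COOH → C:2 H:3 O:2
Element totals:
  C: 5
  H: 11
  N: 1
  O: 2
Molecular formula: C5H11NO2.
Molar mass = 117.148 g/mol.
Mass from C: 5 × 12.011 = 60.055 g/mol.
%C = 60.055 / 117.148 × 100 = 51.26%.

51.26%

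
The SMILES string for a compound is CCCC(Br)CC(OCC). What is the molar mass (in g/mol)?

209.13 g/mol

Atom tally by fragment:
  CH3 → C:1 H:3
  CH2 → C:1 H:2
  CH2 → C:1 H:2
  CH(Br) → C:1 H:1 Br:1
  CH2 → C:1 H:2
  CH2OC2H5 → C:3 H:7 O:1
Element totals:
  C: 8
  H: 17
  Br: 1
  O: 1
Molecular formula: C8H17BrO.
  M = 8(12.011) + 17(1.008) + 79.904 + 15.999
    = 96.088 + 17.136 + 79.904 + 15.999 = 209.127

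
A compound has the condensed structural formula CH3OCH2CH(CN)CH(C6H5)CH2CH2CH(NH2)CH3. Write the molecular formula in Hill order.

C15H22N2O

Element totals:
  C: 15
  H: 22
  N: 2
  O: 1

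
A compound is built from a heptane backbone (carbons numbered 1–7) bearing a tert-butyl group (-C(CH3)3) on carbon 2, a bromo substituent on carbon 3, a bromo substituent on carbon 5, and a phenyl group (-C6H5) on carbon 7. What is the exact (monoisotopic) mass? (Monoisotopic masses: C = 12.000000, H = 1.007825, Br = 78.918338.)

388.0401

Atom tally by fragment:
  CH3 → C:1 H:3
  CH(C(CH3)3) → C:5 H:10
  CH(Br) → C:1 H:1 Br:1
  CH2 → C:1 H:2
  CH(Br) → C:1 H:1 Br:1
  CH2 → C:1 H:2
  CH2C6H5 → C:7 H:7
Element totals:
  C: 17
  H: 26
  Br: 2
Molecular formula: C17H26Br2.
  M = 17(12.0) + 26(1.007825) + 2(78.918338)
    = 204.000000 + 26.203450 + 157.836676 = 388.040126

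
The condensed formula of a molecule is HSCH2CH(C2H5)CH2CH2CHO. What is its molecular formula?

C7H14OS

Atom tally by fragment:
  HSCH2 → C:1 H:3 S:1
  CH(C2H5) → C:3 H:6
  CH2 → C:1 H:2
  CH2CHO → C:2 H:3 O:1
Element totals:
  C: 7
  H: 14
  O: 1
  S: 1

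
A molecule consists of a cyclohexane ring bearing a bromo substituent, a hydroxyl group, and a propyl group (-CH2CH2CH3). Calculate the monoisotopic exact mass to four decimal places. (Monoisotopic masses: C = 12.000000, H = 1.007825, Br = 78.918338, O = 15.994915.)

220.0463

Atom tally by fragment:
  cyclohexane ring core → C:6 H:12
  (− 3 ring H displaced by substituents)
  + Br → Br:1
  + OH → O:1 H:1
  + CH2CH2CH3 → C:3 H:7
Element totals:
  C: 9
  H: 17
  Br: 1
  O: 1
Molecular formula: C9H17BrO.
  M = 9(12.0) + 17(1.007825) + 78.918338 + 15.994915
    = 108.000000 + 17.133025 + 78.918338 + 15.994915 = 220.046278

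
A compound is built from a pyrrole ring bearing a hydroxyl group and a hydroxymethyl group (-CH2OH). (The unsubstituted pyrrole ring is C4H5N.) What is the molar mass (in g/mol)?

Atom tally by fragment:
  pyrrole ring core → C:4 H:5 N:1
  (− 2 ring H displaced by substituents)
  + OH → O:1 H:1
  + CH2OH → C:1 H:3 O:1
Element totals:
  C: 5
  H: 7
  N: 1
  O: 2
Molecular formula: C5H7NO2.
  M = 5(12.011) + 7(1.008) + 14.007 + 2(15.999)
    = 60.055 + 7.056 + 14.007 + 31.998 = 113.116

113.12 g/mol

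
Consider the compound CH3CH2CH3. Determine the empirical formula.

Element totals:
  C: 3
  H: 8
Molecular formula: C3H8.
gcd of subscripts (3, 8) = 1, so the empirical formula equals the molecular formula.

C3H8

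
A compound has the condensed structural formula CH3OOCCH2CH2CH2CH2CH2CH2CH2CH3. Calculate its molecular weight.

172.27 g/mol

Atom tally by fragment:
  CH3OOCCH2 → C:3 H:5 O:2
  CH2 → C:1 H:2
  CH2 → C:1 H:2
  CH2 → C:1 H:2
  CH2 → C:1 H:2
  CH2 → C:1 H:2
  CH2 → C:1 H:2
  CH3 → C:1 H:3
Element totals:
  C: 10
  H: 20
  O: 2
Molecular formula: C10H20O2.
  M = 10(12.011) + 20(1.008) + 2(15.999)
    = 120.110 + 20.160 + 31.998 = 172.268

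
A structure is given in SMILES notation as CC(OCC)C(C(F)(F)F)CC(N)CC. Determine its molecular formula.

Atom tally by fragment:
  CH3 → C:1 H:3
  CH(OC2H5) → C:3 H:6 O:1
  CH(CF3) → C:2 H:1 F:3
  CH2 → C:1 H:2
  CH(NH2) → C:1 H:3 N:1
  CH2 → C:1 H:2
  CH3 → C:1 H:3
Element totals:
  C: 10
  H: 20
  F: 3
  N: 1
  O: 1

C10H20F3NO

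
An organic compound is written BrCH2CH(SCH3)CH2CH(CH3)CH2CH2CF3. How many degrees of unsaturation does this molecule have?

Atom tally by fragment:
  BrCH2 → C:1 H:2 Br:1
  CH(SCH3) → C:2 H:4 S:1
  CH2 → C:1 H:2
  CH(CH3) → C:2 H:4
  CH2 → C:1 H:2
  CH2CF3 → C:2 H:2 F:3
Element totals:
  C: 9
  H: 16
  Br: 1
  F: 3
  S: 1
Molecular formula: C9H16BrF3S.
DoU = (2C + 2 + N − H − X) / 2 = (2·9 + 2 + 0 − 16 − 4) / 2 = 0.

0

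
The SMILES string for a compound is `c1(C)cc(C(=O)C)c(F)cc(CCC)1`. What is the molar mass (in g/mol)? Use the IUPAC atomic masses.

Atom tally by fragment:
  benzene ring core → C:6 H:6
  (− 4 ring H displaced by substituents)
  + CH3 → C:1 H:3
  + COCH3 → C:2 H:3 O:1
  + F → F:1
  + CH2CH2CH3 → C:3 H:7
Element totals:
  C: 12
  H: 15
  F: 1
  O: 1
Molecular formula: C12H15FO.
  M = 12(12.011) + 15(1.008) + 18.998 + 15.999
    = 144.132 + 15.120 + 18.998 + 15.999 = 194.249

194.25 g/mol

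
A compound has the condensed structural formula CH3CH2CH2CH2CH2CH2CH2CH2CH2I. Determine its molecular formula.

Atom tally by fragment:
  CH3 → C:1 H:3
  CH2 → C:1 H:2
  CH2 → C:1 H:2
  CH2 → C:1 H:2
  CH2 → C:1 H:2
  CH2 → C:1 H:2
  CH2 → C:1 H:2
  CH2 → C:1 H:2
  CH2I → C:1 H:2 I:1
Element totals:
  C: 9
  H: 19
  I: 1

C9H19I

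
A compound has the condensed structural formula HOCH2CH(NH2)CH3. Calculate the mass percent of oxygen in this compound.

21.30%

Element totals:
  C: 3
  H: 9
  N: 1
  O: 1
Molecular formula: C3H9NO.
Molar mass = 75.111 g/mol.
Mass from O: 1 × 15.999 = 15.999 g/mol.
%O = 15.999 / 75.111 × 100 = 21.30%.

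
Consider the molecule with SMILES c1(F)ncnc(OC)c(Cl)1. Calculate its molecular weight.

Atom tally by fragment:
  pyrimidine ring core → C:4 H:4 N:2
  (− 3 ring H displaced by substituents)
  + F → F:1
  + OCH3 → C:1 H:3 O:1
  + Cl → Cl:1
Element totals:
  C: 5
  H: 4
  Cl: 1
  F: 1
  N: 2
  O: 1
Molecular formula: C5H4ClFN2O.
  M = 5(12.011) + 4(1.008) + 35.45 + 18.998 + 2(14.007) + 15.999
    = 60.055 + 4.032 + 35.450 + 18.998 + 28.014 + 15.999 = 162.548

162.55 g/mol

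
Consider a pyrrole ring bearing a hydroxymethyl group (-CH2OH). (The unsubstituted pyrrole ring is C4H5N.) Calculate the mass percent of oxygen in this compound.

16.47%

Atom tally by fragment:
  pyrrole ring core → C:4 H:5 N:1
  (− 1 ring H displaced by substituents)
  + CH2OH → C:1 H:3 O:1
Element totals:
  C: 5
  H: 7
  N: 1
  O: 1
Molecular formula: C5H7NO.
Molar mass = 97.117 g/mol.
Mass from O: 1 × 15.999 = 15.999 g/mol.
%O = 15.999 / 97.117 × 100 = 16.47%.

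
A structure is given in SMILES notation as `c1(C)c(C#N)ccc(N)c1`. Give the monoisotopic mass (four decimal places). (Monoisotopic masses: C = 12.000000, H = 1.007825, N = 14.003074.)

132.0687

Atom tally by fragment:
  benzene ring core → C:6 H:6
  (− 3 ring H displaced by substituents)
  + CH3 → C:1 H:3
  + CN → C:1 N:1
  + NH2 → N:1 H:2
Element totals:
  C: 8
  H: 8
  N: 2
Molecular formula: C8H8N2.
  M = 8(12.0) + 8(1.007825) + 2(14.003074)
    = 96.000000 + 8.062600 + 28.006148 = 132.068748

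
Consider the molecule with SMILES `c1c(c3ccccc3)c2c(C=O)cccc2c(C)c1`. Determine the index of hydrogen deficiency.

Atom tally by fragment:
  naphthalene ring system core → C:10 H:8
  (− 3 ring H displaced by substituents)
  + C6H5 → C:6 H:5
  + CHO → C:1 H:1 O:1
  + CH3 → C:1 H:3
Element totals:
  C: 18
  H: 14
  O: 1
Molecular formula: C18H14O.
DoU = (2C + 2 + N − H − X) / 2 = (2·18 + 2 + 0 − 14 − 0) / 2 = 12.

12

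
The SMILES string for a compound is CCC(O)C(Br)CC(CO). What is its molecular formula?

C7H15BrO2

Atom tally by fragment:
  CH3 → C:1 H:3
  CH2 → C:1 H:2
  CH(OH) → C:1 H:2 O:1
  CH(Br) → C:1 H:1 Br:1
  CH2 → C:1 H:2
  CH2CH2OH → C:2 H:5 O:1
Element totals:
  C: 7
  H: 15
  Br: 1
  O: 2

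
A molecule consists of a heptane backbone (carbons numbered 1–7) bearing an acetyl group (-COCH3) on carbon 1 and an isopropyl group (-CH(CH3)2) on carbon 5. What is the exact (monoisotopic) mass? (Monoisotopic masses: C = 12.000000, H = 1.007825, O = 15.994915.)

Atom tally by fragment:
  CH3COCH2 → C:3 H:5 O:1
  CH2 → C:1 H:2
  CH2 → C:1 H:2
  CH2 → C:1 H:2
  CH(CH(CH3)2) → C:4 H:8
  CH2 → C:1 H:2
  CH3 → C:1 H:3
Element totals:
  C: 12
  H: 24
  O: 1
Molecular formula: C12H24O.
  M = 12(12.0) + 24(1.007825) + 15.994915
    = 144.000000 + 24.187800 + 15.994915 = 184.182715

184.1827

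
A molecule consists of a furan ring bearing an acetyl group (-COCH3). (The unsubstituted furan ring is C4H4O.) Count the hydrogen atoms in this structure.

Atom tally by fragment:
  furan ring core → C:4 H:4 O:1
  (− 1 ring H displaced by substituents)
  + COCH3 → C:2 H:3 O:1
Element totals:
  C: 6
  H: 6
  O: 2

6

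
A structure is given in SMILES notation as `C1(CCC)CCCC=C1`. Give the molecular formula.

Atom tally by fragment:
  cyclohexene ring core → C:6 H:10
  (− 1 ring H displaced by substituents)
  + CH2CH2CH3 → C:3 H:7
Element totals:
  C: 9
  H: 16

C9H16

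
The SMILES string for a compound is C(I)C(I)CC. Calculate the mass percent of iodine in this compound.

Atom tally by fragment:
  ICH2 → C:1 H:2 I:1
  CH(I) → C:1 H:1 I:1
  CH2 → C:1 H:2
  CH3 → C:1 H:3
Element totals:
  C: 4
  H: 8
  I: 2
Molecular formula: C4H8I2.
Molar mass = 309.916 g/mol.
Mass from I: 2 × 126.904 = 253.808 g/mol.
%I = 253.808 / 309.916 × 100 = 81.90%.

81.90%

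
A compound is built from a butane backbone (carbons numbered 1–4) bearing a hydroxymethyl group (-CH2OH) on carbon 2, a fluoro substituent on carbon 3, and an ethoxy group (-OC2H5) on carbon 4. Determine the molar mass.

Atom tally by fragment:
  CH3 → C:1 H:3
  CH(CH2OH) → C:2 H:4 O:1
  CH(F) → C:1 H:1 F:1
  CH2OC2H5 → C:3 H:7 O:1
Element totals:
  C: 7
  H: 15
  F: 1
  O: 2
Molecular formula: C7H15FO2.
  M = 7(12.011) + 15(1.008) + 18.998 + 2(15.999)
    = 84.077 + 15.120 + 18.998 + 31.998 = 150.193

150.19 g/mol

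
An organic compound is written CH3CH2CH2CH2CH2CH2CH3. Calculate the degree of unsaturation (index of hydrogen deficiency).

0

Atom tally by fragment:
  CH3 → C:1 H:3
  CH2 → C:1 H:2
  CH2 → C:1 H:2
  CH2 → C:1 H:2
  CH2 → C:1 H:2
  CH2 → C:1 H:2
  CH3 → C:1 H:3
Element totals:
  C: 7
  H: 16
Molecular formula: C7H16.
DoU = (2C + 2 + N − H − X) / 2 = (2·7 + 2 + 0 − 16 − 0) / 2 = 0.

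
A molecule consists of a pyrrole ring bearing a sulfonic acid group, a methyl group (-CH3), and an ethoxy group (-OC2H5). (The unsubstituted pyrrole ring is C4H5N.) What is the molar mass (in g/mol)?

Atom tally by fragment:
  pyrrole ring core → C:4 H:5 N:1
  (− 3 ring H displaced by substituents)
  + SO3H → S:1 O:3 H:1
  + CH3 → C:1 H:3
  + OC2H5 → C:2 H:5 O:1
Element totals:
  C: 7
  H: 11
  N: 1
  O: 4
  S: 1
Molecular formula: C7H11NO4S.
  M = 7(12.011) + 11(1.008) + 14.007 + 4(15.999) + 32.06
    = 84.077 + 11.088 + 14.007 + 63.996 + 32.060 = 205.228

205.23 g/mol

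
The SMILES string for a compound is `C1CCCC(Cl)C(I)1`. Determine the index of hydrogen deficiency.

1

Atom tally by fragment:
  cyclohexane ring core → C:6 H:12
  (− 2 ring H displaced by substituents)
  + Cl → Cl:1
  + I → I:1
Element totals:
  C: 6
  H: 10
  Cl: 1
  I: 1
Molecular formula: C6H10ClI.
DoU = (2C + 2 + N − H − X) / 2 = (2·6 + 2 + 0 − 10 − 2) / 2 = 1.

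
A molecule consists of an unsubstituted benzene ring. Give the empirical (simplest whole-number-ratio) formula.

CH

Atom tally by fragment:
  benzene ring core → C:6 H:6
Element totals:
  C: 6
  H: 6
Molecular formula: C6H6.
gcd of subscripts = 6; dividing each by 6:
  C: 6/6 = 1
  H: 6/6 = 1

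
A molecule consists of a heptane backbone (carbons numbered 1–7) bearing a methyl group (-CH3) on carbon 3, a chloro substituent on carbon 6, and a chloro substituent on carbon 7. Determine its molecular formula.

C8H16Cl2

Atom tally by fragment:
  CH3 → C:1 H:3
  CH2 → C:1 H:2
  CH(CH3) → C:2 H:4
  CH2 → C:1 H:2
  CH2 → C:1 H:2
  CH(Cl) → C:1 H:1 Cl:1
  CH2Cl → C:1 H:2 Cl:1
Element totals:
  C: 8
  H: 16
  Cl: 2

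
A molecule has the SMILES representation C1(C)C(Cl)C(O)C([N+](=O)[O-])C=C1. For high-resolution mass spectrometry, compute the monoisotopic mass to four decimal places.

Atom tally by fragment:
  cyclohexene ring core → C:6 H:10
  (− 4 ring H displaced by substituents)
  + CH3 → C:1 H:3
  + Cl → Cl:1
  + OH → O:1 H:1
  + NO2 → N:1 O:2
Element totals:
  C: 7
  H: 10
  Cl: 1
  N: 1
  O: 3
Molecular formula: C7H10ClNO3.
  M = 7(12.0) + 10(1.007825) + 34.968853 + 14.003074 + 3(15.994915)
    = 84.000000 + 10.078250 + 34.968853 + 14.003074 + 47.984745 = 191.034922

191.0349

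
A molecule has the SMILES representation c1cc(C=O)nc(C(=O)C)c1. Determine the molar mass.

Atom tally by fragment:
  pyridine ring core → C:5 H:5 N:1
  (− 2 ring H displaced by substituents)
  + CHO → C:1 H:1 O:1
  + COCH3 → C:2 H:3 O:1
Element totals:
  C: 8
  H: 7
  N: 1
  O: 2
Molecular formula: C8H7NO2.
  M = 8(12.011) + 7(1.008) + 14.007 + 2(15.999)
    = 96.088 + 7.056 + 14.007 + 31.998 = 149.149

149.15 g/mol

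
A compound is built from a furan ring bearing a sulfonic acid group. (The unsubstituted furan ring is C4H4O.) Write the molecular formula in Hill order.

Atom tally by fragment:
  furan ring core → C:4 H:4 O:1
  (− 1 ring H displaced by substituents)
  + SO3H → S:1 O:3 H:1
Element totals:
  C: 4
  H: 4
  O: 4
  S: 1

C4H4O4S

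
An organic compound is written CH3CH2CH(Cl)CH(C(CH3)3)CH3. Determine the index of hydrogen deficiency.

Element totals:
  C: 9
  H: 19
  Cl: 1
Molecular formula: C9H19Cl.
DoU = (2C + 2 + N − H − X) / 2 = (2·9 + 2 + 0 − 19 − 1) / 2 = 0.

0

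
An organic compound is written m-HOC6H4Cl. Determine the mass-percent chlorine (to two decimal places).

27.58%

Atom tally by fragment:
  benzene ring core → C:6 H:6
  (− 2 ring H displaced by substituents)
  + OH → O:1 H:1
  + Cl → Cl:1
Element totals:
  C: 6
  H: 5
  Cl: 1
  O: 1
Molecular formula: C6H5ClO.
Molar mass = 128.555 g/mol.
Mass from Cl: 1 × 35.45 = 35.450 g/mol.
%Cl = 35.450 / 128.555 × 100 = 27.58%.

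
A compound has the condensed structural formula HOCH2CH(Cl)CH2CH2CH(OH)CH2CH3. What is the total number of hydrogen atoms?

Atom tally by fragment:
  HOCH2 → C:1 H:3 O:1
  CH(Cl) → C:1 H:1 Cl:1
  CH2 → C:1 H:2
  CH2 → C:1 H:2
  CH(OH) → C:1 H:2 O:1
  CH2 → C:1 H:2
  CH3 → C:1 H:3
Element totals:
  C: 7
  H: 15
  Cl: 1
  O: 2

15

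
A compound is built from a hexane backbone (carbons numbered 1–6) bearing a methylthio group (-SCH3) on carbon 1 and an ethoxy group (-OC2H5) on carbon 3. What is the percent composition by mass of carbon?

Atom tally by fragment:
  CH3SCH2 → C:2 H:5 S:1
  CH2 → C:1 H:2
  CH(OC2H5) → C:3 H:6 O:1
  CH2 → C:1 H:2
  CH2 → C:1 H:2
  CH3 → C:1 H:3
Element totals:
  C: 9
  H: 20
  O: 1
  S: 1
Molecular formula: C9H20OS.
Molar mass = 176.318 g/mol.
Mass from C: 9 × 12.011 = 108.099 g/mol.
%C = 108.099 / 176.318 × 100 = 61.31%.

61.31%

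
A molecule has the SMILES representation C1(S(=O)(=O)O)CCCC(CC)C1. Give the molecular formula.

C8H16O3S

Atom tally by fragment:
  cyclohexane ring core → C:6 H:12
  (− 2 ring H displaced by substituents)
  + SO3H → S:1 O:3 H:1
  + C2H5 → C:2 H:5
Element totals:
  C: 8
  H: 16
  O: 3
  S: 1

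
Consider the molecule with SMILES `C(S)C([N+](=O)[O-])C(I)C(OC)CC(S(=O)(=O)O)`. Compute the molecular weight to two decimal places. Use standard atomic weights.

399.21 g/mol

Atom tally by fragment:
  HSCH2 → C:1 H:3 S:1
  CH(NO2) → C:1 H:1 N:1 O:2
  CH(I) → C:1 H:1 I:1
  CH(OCH3) → C:2 H:4 O:1
  CH2 → C:1 H:2
  CH2SO3H → C:1 H:3 S:1 O:3
Element totals:
  C: 7
  H: 14
  I: 1
  N: 1
  O: 6
  S: 2
Molecular formula: C7H14INO6S2.
  M = 7(12.011) + 14(1.008) + 126.904 + 14.007 + 6(15.999) + 2(32.06)
    = 84.077 + 14.112 + 126.904 + 14.007 + 95.994 + 64.120 = 399.214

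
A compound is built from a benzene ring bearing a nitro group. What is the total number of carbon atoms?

Atom tally by fragment:
  benzene ring core → C:6 H:6
  (− 1 ring H displaced by substituents)
  + NO2 → N:1 O:2
Element totals:
  C: 6
  H: 5
  N: 1
  O: 2

6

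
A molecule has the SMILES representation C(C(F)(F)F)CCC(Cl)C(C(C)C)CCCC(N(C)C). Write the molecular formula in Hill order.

Atom tally by fragment:
  F3CCH2 → C:2 H:2 F:3
  CH2 → C:1 H:2
  CH2 → C:1 H:2
  CH(Cl) → C:1 H:1 Cl:1
  CH(CH(CH3)2) → C:4 H:8
  CH2 → C:1 H:2
  CH2 → C:1 H:2
  CH2 → C:1 H:2
  CH2N(CH3)2 → C:3 H:8 N:1
Element totals:
  C: 15
  H: 29
  Cl: 1
  F: 3
  N: 1

C15H29ClF3N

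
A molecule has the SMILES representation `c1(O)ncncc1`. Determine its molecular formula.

Atom tally by fragment:
  pyrimidine ring core → C:4 H:4 N:2
  (− 1 ring H displaced by substituents)
  + OH → O:1 H:1
Element totals:
  C: 4
  H: 4
  N: 2
  O: 1

C4H4N2O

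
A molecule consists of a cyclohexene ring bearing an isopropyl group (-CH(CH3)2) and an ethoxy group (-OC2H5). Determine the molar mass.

168.28 g/mol

Atom tally by fragment:
  cyclohexene ring core → C:6 H:10
  (− 2 ring H displaced by substituents)
  + CH(CH3)2 → C:3 H:7
  + OC2H5 → C:2 H:5 O:1
Element totals:
  C: 11
  H: 20
  O: 1
Molecular formula: C11H20O.
  M = 11(12.011) + 20(1.008) + 15.999
    = 132.121 + 20.160 + 15.999 = 168.280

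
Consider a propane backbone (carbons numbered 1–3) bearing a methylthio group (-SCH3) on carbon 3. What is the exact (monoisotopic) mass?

Atom tally by fragment:
  CH3 → C:1 H:3
  CH2 → C:1 H:2
  CH2SCH3 → C:2 H:5 S:1
Element totals:
  C: 4
  H: 10
  S: 1
Molecular formula: C4H10S.
  M = 4(12.0) + 10(1.007825) + 31.972071
    = 48.000000 + 10.078250 + 31.972071 = 90.050321

90.0503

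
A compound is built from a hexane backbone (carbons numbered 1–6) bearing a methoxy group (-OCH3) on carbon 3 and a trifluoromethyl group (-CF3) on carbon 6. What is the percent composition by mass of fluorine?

Atom tally by fragment:
  CH3 → C:1 H:3
  CH2 → C:1 H:2
  CH(OCH3) → C:2 H:4 O:1
  CH2 → C:1 H:2
  CH2 → C:1 H:2
  CH2CF3 → C:2 H:2 F:3
Element totals:
  C: 8
  H: 15
  F: 3
  O: 1
Molecular formula: C8H15F3O.
Molar mass = 184.201 g/mol.
Mass from F: 3 × 18.998 = 56.994 g/mol.
%F = 56.994 / 184.201 × 100 = 30.94%.

30.94%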